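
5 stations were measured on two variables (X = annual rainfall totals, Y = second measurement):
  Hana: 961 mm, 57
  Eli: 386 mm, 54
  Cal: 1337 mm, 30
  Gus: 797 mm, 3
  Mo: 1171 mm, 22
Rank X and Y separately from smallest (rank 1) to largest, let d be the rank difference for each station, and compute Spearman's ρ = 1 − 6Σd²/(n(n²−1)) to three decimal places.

Ranks of variable 1: 3, 1, 5, 2, 4
Ranks of variable 2: 5, 4, 3, 1, 2
d = r₁ − r₂: -2, -3, 2, 1, 2
d²: 4, 9, 4, 1, 4; Σd² = 22
ρ = 1 − 6·22/(5·24) = 1 − 132/120 = -0.100

-0.100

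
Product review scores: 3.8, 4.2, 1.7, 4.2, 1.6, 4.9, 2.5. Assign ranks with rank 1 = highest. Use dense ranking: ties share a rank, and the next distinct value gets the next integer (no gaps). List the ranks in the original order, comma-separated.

3, 2, 5, 2, 6, 1, 4

Sorted (descending): 4.9, 4.2, 4.2, 3.8, 2.5, 1.7, 1.6
The 2 values of 4.2 share dense rank 2.
Remaining distinct values take the next consecutive integers.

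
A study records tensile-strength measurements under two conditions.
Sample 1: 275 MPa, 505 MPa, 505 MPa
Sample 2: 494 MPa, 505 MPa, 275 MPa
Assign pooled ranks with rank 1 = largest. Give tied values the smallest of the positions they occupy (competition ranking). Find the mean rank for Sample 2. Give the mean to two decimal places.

Sorted (descending): 505, 505, 505, 494, 275, 275
The 3 values of 505 occupy positions 1–3 → each gets rank 1.
The 2 values of 275 occupy positions 5–6 → each gets rank 5.
Sample 2 values → pooled ranks: 494→4, 505→1, 275→5
Mean rank = (4 + 1 + 5) / 3 = 3.33

3.33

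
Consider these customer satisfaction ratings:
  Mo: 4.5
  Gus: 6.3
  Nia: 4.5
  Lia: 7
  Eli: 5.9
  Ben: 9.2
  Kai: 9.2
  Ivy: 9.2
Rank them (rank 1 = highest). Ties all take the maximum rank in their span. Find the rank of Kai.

3

Sorted (descending): 9.2, 9.2, 9.2, 7, 6.3, 5.9, 4.5, 4.5
The 3 values of 9.2 occupy positions 1–3 → each gets rank 3.
The 2 values of 4.5 occupy positions 7–8 → each gets rank 8.
Kai has value 9.2 → rank 3.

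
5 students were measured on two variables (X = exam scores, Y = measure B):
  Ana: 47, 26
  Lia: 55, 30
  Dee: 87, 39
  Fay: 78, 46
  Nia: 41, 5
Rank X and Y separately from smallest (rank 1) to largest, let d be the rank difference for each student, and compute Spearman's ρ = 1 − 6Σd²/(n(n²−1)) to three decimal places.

Ranks of variable 1: 2, 3, 5, 4, 1
Ranks of variable 2: 2, 3, 4, 5, 1
d = r₁ − r₂: 0, 0, 1, -1, 0
d²: 0, 0, 1, 1, 0; Σd² = 2
ρ = 1 − 6·2/(5·24) = 1 − 12/120 = 0.900

0.900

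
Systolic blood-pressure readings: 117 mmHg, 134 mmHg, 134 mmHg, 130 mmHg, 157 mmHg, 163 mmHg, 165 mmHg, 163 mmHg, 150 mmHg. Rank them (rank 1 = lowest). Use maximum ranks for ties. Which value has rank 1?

117

Sorted (ascending): 117, 130, 134, 134, 150, 157, 163, 163, 165
The 2 values of 134 occupy positions 3–4 → each gets rank 4.
The 2 values of 163 occupy positions 7–8 → each gets rank 8.
Rank 1 → value 117.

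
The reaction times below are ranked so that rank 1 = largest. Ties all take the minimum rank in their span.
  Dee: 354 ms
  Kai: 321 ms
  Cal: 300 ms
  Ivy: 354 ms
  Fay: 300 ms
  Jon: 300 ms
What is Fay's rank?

Sorted (descending): 354, 354, 321, 300, 300, 300
The 2 values of 354 occupy positions 1–2 → each gets rank 1.
The 3 values of 300 occupy positions 4–6 → each gets rank 4.
Fay has value 300 ms → rank 4.

4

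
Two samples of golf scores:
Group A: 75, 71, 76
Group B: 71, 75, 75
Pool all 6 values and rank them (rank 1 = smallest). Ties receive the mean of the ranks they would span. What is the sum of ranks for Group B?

Sorted (ascending): 71, 71, 75, 75, 75, 76
The 2 values of 71 occupy positions 1–2 → average rank (1+2)/2 = 1.5.
The 3 values of 75 occupy positions 3–5 → average rank 4.
Group B values → pooled ranks: 71→1.5, 75→4, 75→4
Rank sum = 1.5 + 4 + 4 = 9.5

9.5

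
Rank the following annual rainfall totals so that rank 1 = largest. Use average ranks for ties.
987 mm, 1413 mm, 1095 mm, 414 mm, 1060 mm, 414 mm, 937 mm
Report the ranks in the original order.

Sorted (descending): 1413, 1095, 1060, 987, 937, 414, 414
The 2 values of 414 occupy positions 6–7 → average rank (6+7)/2 = 6.5.

4, 1, 2, 6.5, 3, 6.5, 5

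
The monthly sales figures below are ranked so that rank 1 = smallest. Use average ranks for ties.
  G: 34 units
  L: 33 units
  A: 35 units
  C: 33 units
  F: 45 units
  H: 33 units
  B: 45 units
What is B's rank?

Sorted (ascending): 33, 33, 33, 34, 35, 45, 45
The 3 values of 33 occupy positions 1–3 → average rank 2.
The 2 values of 45 occupy positions 6–7 → average rank (6+7)/2 = 6.5.
B has value 45 units → rank 6.5.

6.5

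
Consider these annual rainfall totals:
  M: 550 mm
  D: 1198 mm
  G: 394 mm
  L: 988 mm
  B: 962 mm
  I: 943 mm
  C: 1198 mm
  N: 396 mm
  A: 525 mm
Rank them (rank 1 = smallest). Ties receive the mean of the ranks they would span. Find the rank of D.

8.5

Sorted (ascending): 394, 396, 525, 550, 943, 962, 988, 1198, 1198
The 2 values of 1198 occupy positions 8–9 → average rank (8+9)/2 = 8.5.
D has value 1198 mm → rank 8.5.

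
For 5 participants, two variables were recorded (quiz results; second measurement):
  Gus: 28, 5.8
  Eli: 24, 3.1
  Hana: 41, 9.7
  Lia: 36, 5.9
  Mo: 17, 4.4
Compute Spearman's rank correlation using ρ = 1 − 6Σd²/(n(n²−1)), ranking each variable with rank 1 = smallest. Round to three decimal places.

Ranks of variable 1: 3, 2, 5, 4, 1
Ranks of variable 2: 3, 1, 5, 4, 2
d = r₁ − r₂: 0, 1, 0, 0, -1
d²: 0, 1, 0, 0, 1; Σd² = 2
ρ = 1 − 6·2/(5·24) = 1 − 12/120 = 0.900

0.900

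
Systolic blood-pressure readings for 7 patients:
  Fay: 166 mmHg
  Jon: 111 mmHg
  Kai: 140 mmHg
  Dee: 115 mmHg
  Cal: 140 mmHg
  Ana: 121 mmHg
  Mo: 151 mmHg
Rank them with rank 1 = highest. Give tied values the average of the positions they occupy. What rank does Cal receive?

Sorted (descending): 166, 151, 140, 140, 121, 115, 111
The 2 values of 140 occupy positions 3–4 → average rank (3+4)/2 = 3.5.
Cal has value 140 mmHg → rank 3.5.

3.5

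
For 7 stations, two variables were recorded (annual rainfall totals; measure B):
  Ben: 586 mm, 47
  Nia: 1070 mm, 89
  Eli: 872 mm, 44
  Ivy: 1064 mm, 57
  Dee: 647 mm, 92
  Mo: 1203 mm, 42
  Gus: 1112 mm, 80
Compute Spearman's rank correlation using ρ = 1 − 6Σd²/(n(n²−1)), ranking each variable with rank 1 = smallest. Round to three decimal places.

-0.214

Ranks of variable 1: 1, 5, 3, 4, 2, 7, 6
Ranks of variable 2: 3, 6, 2, 4, 7, 1, 5
d = r₁ − r₂: -2, -1, 1, 0, -5, 6, 1
d²: 4, 1, 1, 0, 25, 36, 1; Σd² = 68
ρ = 1 − 6·68/(7·48) = 1 − 408/336 = -0.214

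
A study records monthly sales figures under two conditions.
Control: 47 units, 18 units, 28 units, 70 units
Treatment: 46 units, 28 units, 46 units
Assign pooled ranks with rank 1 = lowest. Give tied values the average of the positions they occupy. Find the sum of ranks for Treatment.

11.5

Sorted (ascending): 18, 28, 28, 46, 46, 47, 70
The 2 values of 28 occupy positions 2–3 → average rank (2+3)/2 = 2.5.
The 2 values of 46 occupy positions 4–5 → average rank (4+5)/2 = 4.5.
Treatment values → pooled ranks: 46→4.5, 28→2.5, 46→4.5
Rank sum = 4.5 + 2.5 + 4.5 = 11.5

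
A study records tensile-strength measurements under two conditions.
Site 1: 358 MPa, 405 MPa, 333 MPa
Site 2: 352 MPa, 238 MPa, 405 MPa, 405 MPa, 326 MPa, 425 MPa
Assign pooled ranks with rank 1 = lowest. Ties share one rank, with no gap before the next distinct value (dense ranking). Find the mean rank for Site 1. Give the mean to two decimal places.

4.67

Sorted (ascending): 238, 326, 333, 352, 358, 405, 405, 405, 425
The 3 values of 405 share dense rank 6.
Remaining distinct values take the next consecutive integers.
Site 1 values → pooled ranks: 358→5, 405→6, 333→3
Mean rank = (5 + 6 + 3) / 3 = 4.67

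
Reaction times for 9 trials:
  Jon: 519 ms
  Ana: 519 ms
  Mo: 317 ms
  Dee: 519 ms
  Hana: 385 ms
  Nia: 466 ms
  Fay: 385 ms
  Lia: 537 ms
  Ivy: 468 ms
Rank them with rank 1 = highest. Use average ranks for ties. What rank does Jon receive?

3

Sorted (descending): 537, 519, 519, 519, 468, 466, 385, 385, 317
The 3 values of 519 occupy positions 2–4 → average rank 3.
The 2 values of 385 occupy positions 7–8 → average rank (7+8)/2 = 7.5.
Jon has value 519 ms → rank 3.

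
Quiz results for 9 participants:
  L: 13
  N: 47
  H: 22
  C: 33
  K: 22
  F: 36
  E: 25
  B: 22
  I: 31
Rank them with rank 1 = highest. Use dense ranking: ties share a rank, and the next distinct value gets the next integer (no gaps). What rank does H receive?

Sorted (descending): 47, 36, 33, 31, 25, 22, 22, 22, 13
The 3 values of 22 share dense rank 6.
Remaining distinct values take the next consecutive integers.
H has value 22 → rank 6.

6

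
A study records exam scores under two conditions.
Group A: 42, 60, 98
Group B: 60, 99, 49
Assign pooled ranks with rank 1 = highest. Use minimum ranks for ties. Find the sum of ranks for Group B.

Sorted (descending): 99, 98, 60, 60, 49, 42
The 2 values of 60 occupy positions 3–4 → each gets rank 3.
Group B values → pooled ranks: 60→3, 99→1, 49→5
Rank sum = 3 + 1 + 5 = 9

9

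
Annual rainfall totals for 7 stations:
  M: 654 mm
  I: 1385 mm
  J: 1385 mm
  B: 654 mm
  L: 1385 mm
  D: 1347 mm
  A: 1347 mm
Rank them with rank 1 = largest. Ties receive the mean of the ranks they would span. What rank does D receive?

Sorted (descending): 1385, 1385, 1385, 1347, 1347, 654, 654
The 3 values of 1385 occupy positions 1–3 → average rank 2.
The 2 values of 1347 occupy positions 4–5 → average rank (4+5)/2 = 4.5.
The 2 values of 654 occupy positions 6–7 → average rank (6+7)/2 = 6.5.
D has value 1347 mm → rank 4.5.

4.5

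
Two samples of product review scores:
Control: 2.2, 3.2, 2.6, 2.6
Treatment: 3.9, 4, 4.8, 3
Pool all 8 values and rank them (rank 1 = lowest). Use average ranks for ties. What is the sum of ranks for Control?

11

Sorted (ascending): 2.2, 2.6, 2.6, 3, 3.2, 3.9, 4, 4.8
The 2 values of 2.6 occupy positions 2–3 → average rank (2+3)/2 = 2.5.
Control values → pooled ranks: 2.2→1, 3.2→5, 2.6→2.5, 2.6→2.5
Rank sum = 1 + 5 + 2.5 + 2.5 = 11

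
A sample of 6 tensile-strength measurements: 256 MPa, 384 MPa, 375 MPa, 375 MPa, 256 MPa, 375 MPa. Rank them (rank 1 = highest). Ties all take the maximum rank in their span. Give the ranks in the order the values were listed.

6, 1, 4, 4, 6, 4

Sorted (descending): 384, 375, 375, 375, 256, 256
The 3 values of 375 occupy positions 2–4 → each gets rank 4.
The 2 values of 256 occupy positions 5–6 → each gets rank 6.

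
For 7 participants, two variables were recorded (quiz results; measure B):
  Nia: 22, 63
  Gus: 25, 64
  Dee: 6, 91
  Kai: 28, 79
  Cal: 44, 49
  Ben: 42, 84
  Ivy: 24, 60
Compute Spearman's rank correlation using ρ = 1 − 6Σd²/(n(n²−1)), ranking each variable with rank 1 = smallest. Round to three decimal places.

-0.321

Ranks of variable 1: 2, 4, 1, 5, 7, 6, 3
Ranks of variable 2: 3, 4, 7, 5, 1, 6, 2
d = r₁ − r₂: -1, 0, -6, 0, 6, 0, 1
d²: 1, 0, 36, 0, 36, 0, 1; Σd² = 74
ρ = 1 − 6·74/(7·48) = 1 − 444/336 = -0.321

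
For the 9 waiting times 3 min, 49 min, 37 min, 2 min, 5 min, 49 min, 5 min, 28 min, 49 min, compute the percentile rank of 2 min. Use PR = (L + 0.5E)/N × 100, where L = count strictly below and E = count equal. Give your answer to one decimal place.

N = 9.
Strictly below 2: 0. Equal to 2: 1.
PR = (0 + 0.5·1)/9 × 100 = 5.6

5.6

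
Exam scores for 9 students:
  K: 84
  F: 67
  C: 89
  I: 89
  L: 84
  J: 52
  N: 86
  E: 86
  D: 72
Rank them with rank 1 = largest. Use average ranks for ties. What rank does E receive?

Sorted (descending): 89, 89, 86, 86, 84, 84, 72, 67, 52
The 2 values of 89 occupy positions 1–2 → average rank (1+2)/2 = 1.5.
The 2 values of 86 occupy positions 3–4 → average rank (3+4)/2 = 3.5.
The 2 values of 84 occupy positions 5–6 → average rank (5+6)/2 = 5.5.
E has value 86 → rank 3.5.

3.5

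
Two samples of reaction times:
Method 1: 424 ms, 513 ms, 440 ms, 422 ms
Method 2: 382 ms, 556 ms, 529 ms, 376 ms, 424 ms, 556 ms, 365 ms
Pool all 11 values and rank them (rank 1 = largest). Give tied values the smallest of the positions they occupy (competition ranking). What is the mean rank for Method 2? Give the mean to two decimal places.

5.86

Sorted (descending): 556, 556, 529, 513, 440, 424, 424, 422, 382, 376, 365
The 2 values of 556 occupy positions 1–2 → each gets rank 1.
The 2 values of 424 occupy positions 6–7 → each gets rank 6.
Method 2 values → pooled ranks: 382→9, 556→1, 529→3, 376→10, 424→6, 556→1, 365→11
Mean rank = (9 + 1 + 3 + 10 + 6 + 1 + 11) / 7 = 5.86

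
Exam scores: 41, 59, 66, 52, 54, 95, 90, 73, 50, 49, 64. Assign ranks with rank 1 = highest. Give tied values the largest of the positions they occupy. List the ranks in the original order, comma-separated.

Sorted (descending): 95, 90, 73, 66, 64, 59, 54, 52, 50, 49, 41
No ties — each value takes its position as its rank.

11, 6, 4, 8, 7, 1, 2, 3, 9, 10, 5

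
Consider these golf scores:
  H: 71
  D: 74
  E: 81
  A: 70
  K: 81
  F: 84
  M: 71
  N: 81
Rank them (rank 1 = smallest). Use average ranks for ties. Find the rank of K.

6

Sorted (ascending): 70, 71, 71, 74, 81, 81, 81, 84
The 2 values of 71 occupy positions 2–3 → average rank (2+3)/2 = 2.5.
The 3 values of 81 occupy positions 5–7 → average rank 6.
K has value 81 → rank 6.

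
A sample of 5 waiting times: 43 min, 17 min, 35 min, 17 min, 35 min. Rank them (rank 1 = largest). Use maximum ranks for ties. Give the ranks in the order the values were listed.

Sorted (descending): 43, 35, 35, 17, 17
The 2 values of 35 occupy positions 2–3 → each gets rank 3.
The 2 values of 17 occupy positions 4–5 → each gets rank 5.

1, 5, 3, 5, 3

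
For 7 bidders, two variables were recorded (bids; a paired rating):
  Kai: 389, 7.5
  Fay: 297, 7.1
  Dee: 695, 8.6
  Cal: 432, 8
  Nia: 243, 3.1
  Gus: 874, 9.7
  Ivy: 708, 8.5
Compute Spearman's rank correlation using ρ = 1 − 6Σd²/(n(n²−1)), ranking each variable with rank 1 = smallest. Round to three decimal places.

Ranks of variable 1: 3, 2, 5, 4, 1, 7, 6
Ranks of variable 2: 3, 2, 6, 4, 1, 7, 5
d = r₁ − r₂: 0, 0, -1, 0, 0, 0, 1
d²: 0, 0, 1, 0, 0, 0, 1; Σd² = 2
ρ = 1 − 6·2/(7·48) = 1 − 12/336 = 0.964

0.964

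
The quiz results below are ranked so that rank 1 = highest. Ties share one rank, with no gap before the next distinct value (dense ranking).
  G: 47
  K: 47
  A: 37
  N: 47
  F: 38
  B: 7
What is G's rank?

Sorted (descending): 47, 47, 47, 38, 37, 7
The 3 values of 47 share dense rank 1.
Remaining distinct values take the next consecutive integers.
G has value 47 → rank 1.

1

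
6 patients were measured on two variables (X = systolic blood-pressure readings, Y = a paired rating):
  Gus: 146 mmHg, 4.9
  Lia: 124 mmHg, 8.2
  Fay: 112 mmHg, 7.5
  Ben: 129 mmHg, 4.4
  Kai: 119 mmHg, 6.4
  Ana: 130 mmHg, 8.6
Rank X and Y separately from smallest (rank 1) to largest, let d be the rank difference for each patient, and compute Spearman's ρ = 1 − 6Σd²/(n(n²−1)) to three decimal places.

-0.143

Ranks of variable 1: 6, 3, 1, 4, 2, 5
Ranks of variable 2: 2, 5, 4, 1, 3, 6
d = r₁ − r₂: 4, -2, -3, 3, -1, -1
d²: 16, 4, 9, 9, 1, 1; Σd² = 40
ρ = 1 − 6·40/(6·35) = 1 − 240/210 = -0.143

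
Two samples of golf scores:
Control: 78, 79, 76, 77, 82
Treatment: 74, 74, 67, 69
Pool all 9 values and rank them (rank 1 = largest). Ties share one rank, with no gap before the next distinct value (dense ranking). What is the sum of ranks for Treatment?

27

Sorted (descending): 82, 79, 78, 77, 76, 74, 74, 69, 67
The 2 values of 74 share dense rank 6.
Remaining distinct values take the next consecutive integers.
Treatment values → pooled ranks: 74→6, 74→6, 67→8, 69→7
Rank sum = 6 + 6 + 8 + 7 = 27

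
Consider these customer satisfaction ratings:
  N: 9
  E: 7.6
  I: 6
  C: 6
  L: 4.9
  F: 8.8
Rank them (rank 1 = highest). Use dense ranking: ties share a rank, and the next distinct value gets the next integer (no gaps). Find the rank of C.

4

Sorted (descending): 9, 8.8, 7.6, 6, 6, 4.9
The 2 values of 6 share dense rank 4.
Remaining distinct values take the next consecutive integers.
C has value 6 → rank 4.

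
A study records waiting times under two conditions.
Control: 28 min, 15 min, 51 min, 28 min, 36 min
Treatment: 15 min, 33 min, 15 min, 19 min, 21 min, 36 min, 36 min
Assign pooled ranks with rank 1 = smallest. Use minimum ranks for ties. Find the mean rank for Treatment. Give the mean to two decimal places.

Sorted (ascending): 15, 15, 15, 19, 21, 28, 28, 33, 36, 36, 36, 51
The 3 values of 15 occupy positions 1–3 → each gets rank 1.
The 2 values of 28 occupy positions 6–7 → each gets rank 6.
The 3 values of 36 occupy positions 9–11 → each gets rank 9.
Treatment values → pooled ranks: 15→1, 33→8, 15→1, 19→4, 21→5, 36→9, 36→9
Mean rank = (1 + 8 + 1 + 4 + 5 + 9 + 9) / 7 = 5.29

5.29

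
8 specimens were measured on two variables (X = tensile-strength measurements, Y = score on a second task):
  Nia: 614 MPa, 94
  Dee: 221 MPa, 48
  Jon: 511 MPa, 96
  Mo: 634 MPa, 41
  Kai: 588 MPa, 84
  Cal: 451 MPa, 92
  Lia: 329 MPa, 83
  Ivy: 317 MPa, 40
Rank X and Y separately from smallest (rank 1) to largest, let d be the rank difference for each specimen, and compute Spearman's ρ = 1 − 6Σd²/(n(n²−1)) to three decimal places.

0.333

Ranks of variable 1: 7, 1, 5, 8, 6, 4, 3, 2
Ranks of variable 2: 7, 3, 8, 2, 5, 6, 4, 1
d = r₁ − r₂: 0, -2, -3, 6, 1, -2, -1, 1
d²: 0, 4, 9, 36, 1, 4, 1, 1; Σd² = 56
ρ = 1 − 6·56/(8·63) = 1 − 336/504 = 0.333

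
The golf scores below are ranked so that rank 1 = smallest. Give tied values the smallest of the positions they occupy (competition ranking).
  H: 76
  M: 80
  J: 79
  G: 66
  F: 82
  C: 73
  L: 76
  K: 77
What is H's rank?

3

Sorted (ascending): 66, 73, 76, 76, 77, 79, 80, 82
The 2 values of 76 occupy positions 3–4 → each gets rank 3.
H has value 76 → rank 3.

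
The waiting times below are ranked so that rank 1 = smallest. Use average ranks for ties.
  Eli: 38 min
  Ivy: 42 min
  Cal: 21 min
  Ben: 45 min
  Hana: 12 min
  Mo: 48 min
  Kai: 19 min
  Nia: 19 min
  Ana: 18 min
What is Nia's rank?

3.5

Sorted (ascending): 12, 18, 19, 19, 21, 38, 42, 45, 48
The 2 values of 19 occupy positions 3–4 → average rank (3+4)/2 = 3.5.
Nia has value 19 min → rank 3.5.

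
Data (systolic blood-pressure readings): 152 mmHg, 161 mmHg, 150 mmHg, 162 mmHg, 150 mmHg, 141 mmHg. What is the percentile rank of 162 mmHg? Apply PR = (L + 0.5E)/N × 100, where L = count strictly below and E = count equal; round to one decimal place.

91.7

N = 6.
Strictly below 162: 5. Equal to 162: 1.
PR = (5 + 0.5·1)/6 × 100 = 91.7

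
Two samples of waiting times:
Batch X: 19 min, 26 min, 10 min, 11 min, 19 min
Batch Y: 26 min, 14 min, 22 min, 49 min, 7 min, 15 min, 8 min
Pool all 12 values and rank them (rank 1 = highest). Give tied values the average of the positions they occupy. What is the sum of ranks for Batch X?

32.5

Sorted (descending): 49, 26, 26, 22, 19, 19, 15, 14, 11, 10, 8, 7
The 2 values of 26 occupy positions 2–3 → average rank (2+3)/2 = 2.5.
The 2 values of 19 occupy positions 5–6 → average rank (5+6)/2 = 5.5.
Batch X values → pooled ranks: 19→5.5, 26→2.5, 10→10, 11→9, 19→5.5
Rank sum = 5.5 + 2.5 + 10 + 9 + 5.5 = 32.5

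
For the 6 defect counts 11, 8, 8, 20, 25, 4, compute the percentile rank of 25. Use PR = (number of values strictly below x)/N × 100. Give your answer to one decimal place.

83.3

N = 6.
Strictly below 25: 5. Equal to 25: 1.
PR = 5/6 × 100 = 83.3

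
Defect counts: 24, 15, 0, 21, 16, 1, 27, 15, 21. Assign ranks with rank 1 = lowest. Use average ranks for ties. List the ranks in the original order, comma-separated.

8, 3.5, 1, 6.5, 5, 2, 9, 3.5, 6.5

Sorted (ascending): 0, 1, 15, 15, 16, 21, 21, 24, 27
The 2 values of 15 occupy positions 3–4 → average rank (3+4)/2 = 3.5.
The 2 values of 21 occupy positions 6–7 → average rank (6+7)/2 = 6.5.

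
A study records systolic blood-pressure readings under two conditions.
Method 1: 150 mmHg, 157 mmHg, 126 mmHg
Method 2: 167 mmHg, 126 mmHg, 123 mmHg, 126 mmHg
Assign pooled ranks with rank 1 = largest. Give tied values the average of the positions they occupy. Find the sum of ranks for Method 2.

Sorted (descending): 167, 157, 150, 126, 126, 126, 123
The 3 values of 126 occupy positions 4–6 → average rank 5.
Method 2 values → pooled ranks: 167→1, 126→5, 123→7, 126→5
Rank sum = 1 + 5 + 7 + 5 = 18

18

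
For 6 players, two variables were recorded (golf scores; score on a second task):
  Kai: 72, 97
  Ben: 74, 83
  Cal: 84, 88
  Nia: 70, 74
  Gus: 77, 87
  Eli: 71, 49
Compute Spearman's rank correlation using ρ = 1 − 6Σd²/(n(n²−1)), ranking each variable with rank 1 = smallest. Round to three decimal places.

0.600

Ranks of variable 1: 3, 4, 6, 1, 5, 2
Ranks of variable 2: 6, 3, 5, 2, 4, 1
d = r₁ − r₂: -3, 1, 1, -1, 1, 1
d²: 9, 1, 1, 1, 1, 1; Σd² = 14
ρ = 1 − 6·14/(6·35) = 1 − 84/210 = 0.600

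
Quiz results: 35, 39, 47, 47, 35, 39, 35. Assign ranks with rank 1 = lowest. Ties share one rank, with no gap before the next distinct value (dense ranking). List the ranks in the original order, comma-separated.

Sorted (ascending): 35, 35, 35, 39, 39, 47, 47
The 3 values of 35 share dense rank 1.
The 2 values of 39 share dense rank 2.
The 2 values of 47 share dense rank 3.

1, 2, 3, 3, 1, 2, 1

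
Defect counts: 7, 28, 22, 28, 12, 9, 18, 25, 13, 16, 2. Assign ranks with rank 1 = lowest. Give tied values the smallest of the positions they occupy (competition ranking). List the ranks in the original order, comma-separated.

Sorted (ascending): 2, 7, 9, 12, 13, 16, 18, 22, 25, 28, 28
The 2 values of 28 occupy positions 10–11 → each gets rank 10.

2, 10, 8, 10, 4, 3, 7, 9, 5, 6, 1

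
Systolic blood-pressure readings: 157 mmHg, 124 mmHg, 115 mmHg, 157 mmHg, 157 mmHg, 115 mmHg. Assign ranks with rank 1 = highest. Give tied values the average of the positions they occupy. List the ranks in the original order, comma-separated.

2, 4, 5.5, 2, 2, 5.5

Sorted (descending): 157, 157, 157, 124, 115, 115
The 3 values of 157 occupy positions 1–3 → average rank 2.
The 2 values of 115 occupy positions 5–6 → average rank (5+6)/2 = 5.5.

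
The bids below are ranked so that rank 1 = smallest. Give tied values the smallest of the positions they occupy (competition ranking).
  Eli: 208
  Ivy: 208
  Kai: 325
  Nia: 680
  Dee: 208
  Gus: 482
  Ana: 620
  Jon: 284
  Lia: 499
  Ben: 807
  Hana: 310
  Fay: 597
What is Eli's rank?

Sorted (ascending): 208, 208, 208, 284, 310, 325, 482, 499, 597, 620, 680, 807
The 3 values of 208 occupy positions 1–3 → each gets rank 1.
Eli has value 208 → rank 1.

1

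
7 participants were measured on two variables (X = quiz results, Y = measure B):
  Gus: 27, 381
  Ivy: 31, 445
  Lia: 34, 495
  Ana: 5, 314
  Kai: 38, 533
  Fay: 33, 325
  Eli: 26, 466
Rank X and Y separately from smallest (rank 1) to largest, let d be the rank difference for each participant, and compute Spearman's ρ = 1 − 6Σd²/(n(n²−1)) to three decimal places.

0.679

Ranks of variable 1: 3, 4, 6, 1, 7, 5, 2
Ranks of variable 2: 3, 4, 6, 1, 7, 2, 5
d = r₁ − r₂: 0, 0, 0, 0, 0, 3, -3
d²: 0, 0, 0, 0, 0, 9, 9; Σd² = 18
ρ = 1 − 6·18/(7·48) = 1 − 108/336 = 0.679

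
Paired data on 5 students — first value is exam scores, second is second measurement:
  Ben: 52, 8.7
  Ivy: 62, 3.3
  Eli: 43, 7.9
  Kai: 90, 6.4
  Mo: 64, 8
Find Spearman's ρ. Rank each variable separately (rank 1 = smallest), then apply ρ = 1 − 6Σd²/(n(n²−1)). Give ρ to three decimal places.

Ranks of variable 1: 2, 3, 1, 5, 4
Ranks of variable 2: 5, 1, 3, 2, 4
d = r₁ − r₂: -3, 2, -2, 3, 0
d²: 9, 4, 4, 9, 0; Σd² = 26
ρ = 1 − 6·26/(5·24) = 1 − 156/120 = -0.300

-0.300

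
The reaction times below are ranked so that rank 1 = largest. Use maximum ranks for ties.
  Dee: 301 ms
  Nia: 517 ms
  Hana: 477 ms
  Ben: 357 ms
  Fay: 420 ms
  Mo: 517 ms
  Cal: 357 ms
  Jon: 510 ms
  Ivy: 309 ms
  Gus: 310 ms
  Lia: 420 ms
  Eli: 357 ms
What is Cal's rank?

Sorted (descending): 517, 517, 510, 477, 420, 420, 357, 357, 357, 310, 309, 301
The 2 values of 517 occupy positions 1–2 → each gets rank 2.
The 2 values of 420 occupy positions 5–6 → each gets rank 6.
The 3 values of 357 occupy positions 7–9 → each gets rank 9.
Cal has value 357 ms → rank 9.

9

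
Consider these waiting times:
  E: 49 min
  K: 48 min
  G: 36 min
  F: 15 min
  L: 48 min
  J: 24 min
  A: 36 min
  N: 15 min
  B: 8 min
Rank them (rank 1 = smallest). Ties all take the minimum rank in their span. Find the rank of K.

Sorted (ascending): 8, 15, 15, 24, 36, 36, 48, 48, 49
The 2 values of 15 occupy positions 2–3 → each gets rank 2.
The 2 values of 36 occupy positions 5–6 → each gets rank 5.
The 2 values of 48 occupy positions 7–8 → each gets rank 7.
K has value 48 min → rank 7.

7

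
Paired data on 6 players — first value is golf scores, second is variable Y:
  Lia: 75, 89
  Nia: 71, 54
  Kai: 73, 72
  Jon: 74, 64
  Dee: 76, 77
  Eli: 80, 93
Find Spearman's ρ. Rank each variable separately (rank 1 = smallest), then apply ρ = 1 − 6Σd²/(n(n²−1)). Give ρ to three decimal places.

Ranks of variable 1: 4, 1, 2, 3, 5, 6
Ranks of variable 2: 5, 1, 3, 2, 4, 6
d = r₁ − r₂: -1, 0, -1, 1, 1, 0
d²: 1, 0, 1, 1, 1, 0; Σd² = 4
ρ = 1 − 6·4/(6·35) = 1 − 24/210 = 0.886

0.886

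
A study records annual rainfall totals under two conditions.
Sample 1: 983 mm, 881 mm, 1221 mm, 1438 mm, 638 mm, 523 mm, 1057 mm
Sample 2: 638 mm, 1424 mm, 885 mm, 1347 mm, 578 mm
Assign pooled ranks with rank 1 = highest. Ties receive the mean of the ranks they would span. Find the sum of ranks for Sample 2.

32.5

Sorted (descending): 1438, 1424, 1347, 1221, 1057, 983, 885, 881, 638, 638, 578, 523
The 2 values of 638 occupy positions 9–10 → average rank (9+10)/2 = 9.5.
Sample 2 values → pooled ranks: 638→9.5, 1424→2, 885→7, 1347→3, 578→11
Rank sum = 9.5 + 2 + 7 + 3 + 11 = 32.5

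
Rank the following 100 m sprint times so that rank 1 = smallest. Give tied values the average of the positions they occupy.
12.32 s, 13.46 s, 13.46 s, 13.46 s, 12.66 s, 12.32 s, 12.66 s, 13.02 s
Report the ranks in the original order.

Sorted (ascending): 12.32, 12.32, 12.66, 12.66, 13.02, 13.46, 13.46, 13.46
The 2 values of 12.32 occupy positions 1–2 → average rank (1+2)/2 = 1.5.
The 2 values of 12.66 occupy positions 3–4 → average rank (3+4)/2 = 3.5.
The 3 values of 13.46 occupy positions 6–8 → average rank 7.

1.5, 7, 7, 7, 3.5, 1.5, 3.5, 5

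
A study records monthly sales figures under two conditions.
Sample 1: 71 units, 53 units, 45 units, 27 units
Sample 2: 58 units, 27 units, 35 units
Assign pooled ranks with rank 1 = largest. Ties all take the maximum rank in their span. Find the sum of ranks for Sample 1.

15

Sorted (descending): 71, 58, 53, 45, 35, 27, 27
The 2 values of 27 occupy positions 6–7 → each gets rank 7.
Sample 1 values → pooled ranks: 71→1, 53→3, 45→4, 27→7
Rank sum = 1 + 3 + 4 + 7 = 15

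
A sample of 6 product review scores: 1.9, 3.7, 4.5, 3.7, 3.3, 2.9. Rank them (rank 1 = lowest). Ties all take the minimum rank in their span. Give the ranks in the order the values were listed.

Sorted (ascending): 1.9, 2.9, 3.3, 3.7, 3.7, 4.5
The 2 values of 3.7 occupy positions 4–5 → each gets rank 4.

1, 4, 6, 4, 3, 2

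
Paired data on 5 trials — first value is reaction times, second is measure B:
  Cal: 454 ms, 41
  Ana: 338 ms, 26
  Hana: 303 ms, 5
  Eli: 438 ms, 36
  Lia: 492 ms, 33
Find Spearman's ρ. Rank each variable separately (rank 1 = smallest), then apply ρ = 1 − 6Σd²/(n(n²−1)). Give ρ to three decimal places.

Ranks of variable 1: 4, 2, 1, 3, 5
Ranks of variable 2: 5, 2, 1, 4, 3
d = r₁ − r₂: -1, 0, 0, -1, 2
d²: 1, 0, 0, 1, 4; Σd² = 6
ρ = 1 − 6·6/(5·24) = 1 − 36/120 = 0.700

0.700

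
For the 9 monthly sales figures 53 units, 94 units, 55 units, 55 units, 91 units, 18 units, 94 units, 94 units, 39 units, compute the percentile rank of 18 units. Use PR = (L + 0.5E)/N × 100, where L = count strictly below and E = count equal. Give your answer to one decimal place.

N = 9.
Strictly below 18: 0. Equal to 18: 1.
PR = (0 + 0.5·1)/9 × 100 = 5.6

5.6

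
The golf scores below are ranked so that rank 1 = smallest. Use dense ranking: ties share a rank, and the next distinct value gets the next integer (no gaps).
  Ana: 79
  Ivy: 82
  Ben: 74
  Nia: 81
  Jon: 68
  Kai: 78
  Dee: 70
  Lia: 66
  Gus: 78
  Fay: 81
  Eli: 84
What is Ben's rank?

4

Sorted (ascending): 66, 68, 70, 74, 78, 78, 79, 81, 81, 82, 84
The 2 values of 78 share dense rank 5.
The 2 values of 81 share dense rank 7.
Remaining distinct values take the next consecutive integers.
Ben has value 74 → rank 4.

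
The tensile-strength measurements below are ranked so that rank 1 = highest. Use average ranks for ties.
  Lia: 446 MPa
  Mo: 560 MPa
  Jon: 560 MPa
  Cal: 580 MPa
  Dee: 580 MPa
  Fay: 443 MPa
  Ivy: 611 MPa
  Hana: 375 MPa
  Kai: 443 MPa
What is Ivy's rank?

Sorted (descending): 611, 580, 580, 560, 560, 446, 443, 443, 375
The 2 values of 580 occupy positions 2–3 → average rank (2+3)/2 = 2.5.
The 2 values of 560 occupy positions 4–5 → average rank (4+5)/2 = 4.5.
The 2 values of 443 occupy positions 7–8 → average rank (7+8)/2 = 7.5.
Ivy has value 611 MPa → rank 1.

1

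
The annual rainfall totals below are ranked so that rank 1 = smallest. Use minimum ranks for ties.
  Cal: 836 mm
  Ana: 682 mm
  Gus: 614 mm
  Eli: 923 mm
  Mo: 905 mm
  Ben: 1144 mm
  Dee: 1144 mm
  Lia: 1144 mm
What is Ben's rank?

6

Sorted (ascending): 614, 682, 836, 905, 923, 1144, 1144, 1144
The 3 values of 1144 occupy positions 6–8 → each gets rank 6.
Ben has value 1144 mm → rank 6.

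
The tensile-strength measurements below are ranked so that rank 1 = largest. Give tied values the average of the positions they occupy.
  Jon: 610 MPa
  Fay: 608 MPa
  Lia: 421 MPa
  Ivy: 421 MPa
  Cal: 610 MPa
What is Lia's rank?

Sorted (descending): 610, 610, 608, 421, 421
The 2 values of 610 occupy positions 1–2 → average rank (1+2)/2 = 1.5.
The 2 values of 421 occupy positions 4–5 → average rank (4+5)/2 = 4.5.
Lia has value 421 MPa → rank 4.5.

4.5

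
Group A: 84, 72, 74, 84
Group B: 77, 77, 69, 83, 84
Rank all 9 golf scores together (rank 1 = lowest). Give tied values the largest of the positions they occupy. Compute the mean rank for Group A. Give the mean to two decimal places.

Sorted (ascending): 69, 72, 74, 77, 77, 83, 84, 84, 84
The 2 values of 77 occupy positions 4–5 → each gets rank 5.
The 3 values of 84 occupy positions 7–9 → each gets rank 9.
Group A values → pooled ranks: 84→9, 72→2, 74→3, 84→9
Mean rank = (9 + 2 + 3 + 9) / 4 = 5.75

5.75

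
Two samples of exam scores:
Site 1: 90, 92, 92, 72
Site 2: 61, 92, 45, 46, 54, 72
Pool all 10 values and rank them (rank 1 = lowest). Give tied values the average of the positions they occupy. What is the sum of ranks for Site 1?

Sorted (ascending): 45, 46, 54, 61, 72, 72, 90, 92, 92, 92
The 2 values of 72 occupy positions 5–6 → average rank (5+6)/2 = 5.5.
The 3 values of 92 occupy positions 8–10 → average rank 9.
Site 1 values → pooled ranks: 90→7, 92→9, 92→9, 72→5.5
Rank sum = 7 + 9 + 9 + 5.5 = 30.5

30.5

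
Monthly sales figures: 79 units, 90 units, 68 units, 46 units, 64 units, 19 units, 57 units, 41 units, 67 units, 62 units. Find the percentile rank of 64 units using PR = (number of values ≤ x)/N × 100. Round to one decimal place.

60.0

N = 10.
Strictly below 64: 5. Equal to 64: 1.
PR = 6/10 × 100 = 60.0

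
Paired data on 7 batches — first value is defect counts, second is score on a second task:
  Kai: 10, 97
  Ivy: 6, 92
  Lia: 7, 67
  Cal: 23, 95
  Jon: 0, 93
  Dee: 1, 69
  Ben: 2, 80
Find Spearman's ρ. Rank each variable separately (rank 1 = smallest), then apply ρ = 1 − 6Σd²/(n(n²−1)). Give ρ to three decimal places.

0.393

Ranks of variable 1: 6, 4, 5, 7, 1, 2, 3
Ranks of variable 2: 7, 4, 1, 6, 5, 2, 3
d = r₁ − r₂: -1, 0, 4, 1, -4, 0, 0
d²: 1, 0, 16, 1, 16, 0, 0; Σd² = 34
ρ = 1 − 6·34/(7·48) = 1 − 204/336 = 0.393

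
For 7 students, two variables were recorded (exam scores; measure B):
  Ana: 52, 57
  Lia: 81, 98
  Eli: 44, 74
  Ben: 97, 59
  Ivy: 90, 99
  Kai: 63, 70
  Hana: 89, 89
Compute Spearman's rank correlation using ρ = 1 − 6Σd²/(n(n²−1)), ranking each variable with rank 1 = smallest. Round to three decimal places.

Ranks of variable 1: 2, 4, 1, 7, 6, 3, 5
Ranks of variable 2: 1, 6, 4, 2, 7, 3, 5
d = r₁ − r₂: 1, -2, -3, 5, -1, 0, 0
d²: 1, 4, 9, 25, 1, 0, 0; Σd² = 40
ρ = 1 − 6·40/(7·48) = 1 − 240/336 = 0.286

0.286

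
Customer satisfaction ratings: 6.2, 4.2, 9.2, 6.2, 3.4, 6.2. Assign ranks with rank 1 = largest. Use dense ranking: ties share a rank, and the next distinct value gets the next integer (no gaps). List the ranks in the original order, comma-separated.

Sorted (descending): 9.2, 6.2, 6.2, 6.2, 4.2, 3.4
The 3 values of 6.2 share dense rank 2.
Remaining distinct values take the next consecutive integers.

2, 3, 1, 2, 4, 2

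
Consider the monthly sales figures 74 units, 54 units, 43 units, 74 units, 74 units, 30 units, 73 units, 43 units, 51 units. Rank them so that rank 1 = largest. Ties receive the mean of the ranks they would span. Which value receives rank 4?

73

Sorted (descending): 74, 74, 74, 73, 54, 51, 43, 43, 30
The 3 values of 74 occupy positions 1–3 → average rank 2.
The 2 values of 43 occupy positions 7–8 → average rank (7+8)/2 = 7.5.
Rank 4 → value 73.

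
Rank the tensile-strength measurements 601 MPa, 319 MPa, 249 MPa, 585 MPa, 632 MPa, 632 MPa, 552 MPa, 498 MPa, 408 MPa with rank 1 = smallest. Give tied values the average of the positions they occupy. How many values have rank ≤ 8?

Sorted (ascending): 249, 319, 408, 498, 552, 585, 601, 632, 632
The 2 values of 632 occupy positions 8–9 → average rank (8+9)/2 = 8.5.
Ranks ≤ 8: {1, 2, 3, 4, 5, 6, 7} → 7 values.

7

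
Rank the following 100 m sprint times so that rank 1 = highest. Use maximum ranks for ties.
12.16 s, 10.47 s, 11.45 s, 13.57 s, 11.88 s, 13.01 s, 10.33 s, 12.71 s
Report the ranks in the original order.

Sorted (descending): 13.57, 13.01, 12.71, 12.16, 11.88, 11.45, 10.47, 10.33
No ties — each value takes its position as its rank.

4, 7, 6, 1, 5, 2, 8, 3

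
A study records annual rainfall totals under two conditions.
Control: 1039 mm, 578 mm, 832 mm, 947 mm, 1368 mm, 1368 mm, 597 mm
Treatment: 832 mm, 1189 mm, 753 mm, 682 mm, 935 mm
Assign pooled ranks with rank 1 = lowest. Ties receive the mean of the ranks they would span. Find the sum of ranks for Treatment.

Sorted (ascending): 578, 597, 682, 753, 832, 832, 935, 947, 1039, 1189, 1368, 1368
The 2 values of 832 occupy positions 5–6 → average rank (5+6)/2 = 5.5.
The 2 values of 1368 occupy positions 11–12 → average rank (11+12)/2 = 11.5.
Treatment values → pooled ranks: 832→5.5, 1189→10, 753→4, 682→3, 935→7
Rank sum = 5.5 + 10 + 4 + 3 + 7 = 29.5

29.5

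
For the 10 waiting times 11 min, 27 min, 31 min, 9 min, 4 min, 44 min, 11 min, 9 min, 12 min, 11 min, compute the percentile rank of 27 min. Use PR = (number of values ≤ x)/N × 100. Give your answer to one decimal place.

N = 10.
Strictly below 27: 7. Equal to 27: 1.
PR = 8/10 × 100 = 80.0

80.0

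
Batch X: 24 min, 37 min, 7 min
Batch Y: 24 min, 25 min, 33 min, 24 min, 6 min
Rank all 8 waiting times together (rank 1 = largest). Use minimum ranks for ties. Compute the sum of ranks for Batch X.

Sorted (descending): 37, 33, 25, 24, 24, 24, 7, 6
The 3 values of 24 occupy positions 4–6 → each gets rank 4.
Batch X values → pooled ranks: 24→4, 37→1, 7→7
Rank sum = 4 + 1 + 7 = 12

12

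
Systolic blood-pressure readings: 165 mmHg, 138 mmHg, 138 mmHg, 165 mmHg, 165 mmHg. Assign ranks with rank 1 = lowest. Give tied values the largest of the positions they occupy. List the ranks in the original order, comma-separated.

Sorted (ascending): 138, 138, 165, 165, 165
The 2 values of 138 occupy positions 1–2 → each gets rank 2.
The 3 values of 165 occupy positions 3–5 → each gets rank 5.

5, 2, 2, 5, 5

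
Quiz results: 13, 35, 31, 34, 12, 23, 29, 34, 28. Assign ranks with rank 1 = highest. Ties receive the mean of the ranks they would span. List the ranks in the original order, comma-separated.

8, 1, 4, 2.5, 9, 7, 5, 2.5, 6

Sorted (descending): 35, 34, 34, 31, 29, 28, 23, 13, 12
The 2 values of 34 occupy positions 2–3 → average rank (2+3)/2 = 2.5.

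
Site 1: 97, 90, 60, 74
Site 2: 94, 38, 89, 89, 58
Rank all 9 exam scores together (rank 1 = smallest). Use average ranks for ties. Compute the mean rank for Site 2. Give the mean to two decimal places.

4.40

Sorted (ascending): 38, 58, 60, 74, 89, 89, 90, 94, 97
The 2 values of 89 occupy positions 5–6 → average rank (5+6)/2 = 5.5.
Site 2 values → pooled ranks: 94→8, 38→1, 89→5.5, 89→5.5, 58→2
Mean rank = (8 + 1 + 5.5 + 5.5 + 2) / 5 = 4.40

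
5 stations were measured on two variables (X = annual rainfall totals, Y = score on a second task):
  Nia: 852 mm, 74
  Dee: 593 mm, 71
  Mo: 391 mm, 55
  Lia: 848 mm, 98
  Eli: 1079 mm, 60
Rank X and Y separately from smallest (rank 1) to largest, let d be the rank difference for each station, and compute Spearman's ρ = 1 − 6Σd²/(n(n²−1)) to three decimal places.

Ranks of variable 1: 4, 2, 1, 3, 5
Ranks of variable 2: 4, 3, 1, 5, 2
d = r₁ − r₂: 0, -1, 0, -2, 3
d²: 0, 1, 0, 4, 9; Σd² = 14
ρ = 1 − 6·14/(5·24) = 1 − 84/120 = 0.300

0.300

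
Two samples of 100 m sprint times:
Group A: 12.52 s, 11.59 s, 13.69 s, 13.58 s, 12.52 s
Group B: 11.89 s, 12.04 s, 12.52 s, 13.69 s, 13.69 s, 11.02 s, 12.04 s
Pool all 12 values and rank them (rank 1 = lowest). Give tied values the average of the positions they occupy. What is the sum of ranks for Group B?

42

Sorted (ascending): 11.02, 11.59, 11.89, 12.04, 12.04, 12.52, 12.52, 12.52, 13.58, 13.69, 13.69, 13.69
The 2 values of 12.04 occupy positions 4–5 → average rank (4+5)/2 = 4.5.
The 3 values of 12.52 occupy positions 6–8 → average rank 7.
The 3 values of 13.69 occupy positions 10–12 → average rank 11.
Group B values → pooled ranks: 11.89→3, 12.04→4.5, 12.52→7, 13.69→11, 13.69→11, 11.02→1, 12.04→4.5
Rank sum = 3 + 4.5 + 7 + 11 + 11 + 1 + 4.5 = 42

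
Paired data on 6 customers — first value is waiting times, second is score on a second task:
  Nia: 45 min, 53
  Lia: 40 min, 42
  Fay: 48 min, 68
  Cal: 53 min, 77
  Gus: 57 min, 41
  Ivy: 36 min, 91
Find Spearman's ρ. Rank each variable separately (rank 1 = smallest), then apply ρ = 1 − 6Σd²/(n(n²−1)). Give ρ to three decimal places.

-0.429

Ranks of variable 1: 3, 2, 4, 5, 6, 1
Ranks of variable 2: 3, 2, 4, 5, 1, 6
d = r₁ − r₂: 0, 0, 0, 0, 5, -5
d²: 0, 0, 0, 0, 25, 25; Σd² = 50
ρ = 1 − 6·50/(6·35) = 1 − 300/210 = -0.429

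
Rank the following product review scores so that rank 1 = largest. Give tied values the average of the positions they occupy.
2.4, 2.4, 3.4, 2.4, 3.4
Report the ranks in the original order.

Sorted (descending): 3.4, 3.4, 2.4, 2.4, 2.4
The 2 values of 3.4 occupy positions 1–2 → average rank (1+2)/2 = 1.5.
The 3 values of 2.4 occupy positions 3–5 → average rank 4.

4, 4, 1.5, 4, 1.5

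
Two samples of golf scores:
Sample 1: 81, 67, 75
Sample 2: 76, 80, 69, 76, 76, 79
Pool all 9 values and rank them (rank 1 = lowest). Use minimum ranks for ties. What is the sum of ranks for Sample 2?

Sorted (ascending): 67, 69, 75, 76, 76, 76, 79, 80, 81
The 3 values of 76 occupy positions 4–6 → each gets rank 4.
Sample 2 values → pooled ranks: 76→4, 80→8, 69→2, 76→4, 76→4, 79→7
Rank sum = 4 + 8 + 2 + 4 + 4 + 7 = 29

29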